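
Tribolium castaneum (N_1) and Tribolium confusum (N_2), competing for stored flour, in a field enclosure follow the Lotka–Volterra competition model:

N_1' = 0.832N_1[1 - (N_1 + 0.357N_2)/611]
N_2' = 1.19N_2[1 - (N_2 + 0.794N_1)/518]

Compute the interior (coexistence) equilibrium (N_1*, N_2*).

N_1* ≈ 595, N_2* ≈ 45.9

Setting both brackets to zero gives the nullclines N_1 + 0.357N_2 = 611 and 0.794N_1 + N_2 = 518.
Substituting N_2 = 518 - 0.794N_1 into the first: N_1(1 - 0.357·0.794) = 611 - 0.357·518.
So N_1* = 426/0.717 = 595, and then N_2* = 518 - 0.794·595 = 45.9.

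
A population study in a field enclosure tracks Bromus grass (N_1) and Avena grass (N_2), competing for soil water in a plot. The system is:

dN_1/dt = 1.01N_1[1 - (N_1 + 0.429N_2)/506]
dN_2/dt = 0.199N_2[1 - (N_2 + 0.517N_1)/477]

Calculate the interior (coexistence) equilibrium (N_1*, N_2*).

Setting both brackets to zero gives the nullclines N_1 + 0.429N_2 = 506 and 0.517N_1 + N_2 = 477.
Substituting N_2 = 477 - 0.517N_1 into the first: N_1(1 - 0.429·0.517) = 506 - 0.429·477.
So N_1* = 301/0.778 = 387, and then N_2* = 477 - 0.517·387 = 277.

N_1* ≈ 387, N_2* ≈ 277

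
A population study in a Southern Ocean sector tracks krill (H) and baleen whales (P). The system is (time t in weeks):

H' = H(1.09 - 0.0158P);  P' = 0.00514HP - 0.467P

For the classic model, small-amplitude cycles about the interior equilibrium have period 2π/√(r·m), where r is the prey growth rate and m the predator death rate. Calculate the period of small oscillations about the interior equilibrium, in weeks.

T ≈ 8.81 weeks

Here r = 1.09 and m = 0.467, so r·m = 0.509.
ω = √0.509 = 0.713 per week, hence T = 2π/ω ≈ 8.81 weeks.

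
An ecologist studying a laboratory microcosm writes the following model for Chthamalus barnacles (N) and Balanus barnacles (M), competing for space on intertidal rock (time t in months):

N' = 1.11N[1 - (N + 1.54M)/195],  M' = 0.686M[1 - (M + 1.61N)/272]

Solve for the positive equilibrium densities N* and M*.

Setting both brackets to zero gives the nullclines N + 1.54M = 195 and 1.61N + M = 272.
Substituting M = 272 - 1.61N into the first: N(1 - 1.54·1.61) = 195 - 1.54·272.
So N* = -224/-1.48 = 151, and then M* = 272 - 1.61·151 = 28.4.

N* ≈ 151, M* ≈ 28.4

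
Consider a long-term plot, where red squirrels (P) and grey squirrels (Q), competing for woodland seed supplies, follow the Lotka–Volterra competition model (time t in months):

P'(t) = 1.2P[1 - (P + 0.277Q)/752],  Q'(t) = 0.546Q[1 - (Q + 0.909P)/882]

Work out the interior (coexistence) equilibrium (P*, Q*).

P* ≈ 679, Q* ≈ 265

Setting both brackets to zero gives the nullclines P + 0.277Q = 752 and 0.909P + Q = 882.
Substituting Q = 882 - 0.909P into the first: P(1 - 0.277·0.909) = 752 - 0.277·882.
So P* = 508/0.748 = 679, and then Q* = 882 - 0.909·679 = 265.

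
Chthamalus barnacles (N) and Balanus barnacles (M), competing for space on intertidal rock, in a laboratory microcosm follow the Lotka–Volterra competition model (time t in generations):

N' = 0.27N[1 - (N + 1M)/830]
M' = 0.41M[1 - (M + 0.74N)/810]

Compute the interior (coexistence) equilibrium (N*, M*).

N* ≈ 76.9, M* ≈ 753

Setting both brackets to zero gives the nullclines N + 1M = 830 and 0.74N + M = 810.
Substituting M = 810 - 0.74N into the first: N(1 - 1·0.74) = 830 - 1·810.
So N* = 20/0.26 = 76.9, and then M* = 810 - 0.74·76.9 = 753.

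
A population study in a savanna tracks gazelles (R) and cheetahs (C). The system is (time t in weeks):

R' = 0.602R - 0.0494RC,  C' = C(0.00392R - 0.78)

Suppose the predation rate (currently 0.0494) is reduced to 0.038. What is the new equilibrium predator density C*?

At the interior fixed point, setting dR/dt = 0 with R > 0 fixes C* = (prey growth rate)/(RC coefficient) — independent of the other coefficients.
With the change, C* = 0.602/0.038 = 15.8; it rises from 12.2.

C* ≈ 15.8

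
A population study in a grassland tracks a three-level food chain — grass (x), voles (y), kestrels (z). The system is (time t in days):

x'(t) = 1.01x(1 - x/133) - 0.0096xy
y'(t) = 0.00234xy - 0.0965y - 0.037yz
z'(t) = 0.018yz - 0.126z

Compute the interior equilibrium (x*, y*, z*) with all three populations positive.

x* ≈ 124, y* ≈ 7, z* ≈ 5.24

From dz/dt = 0: 0.018y* = 0.126, so y* = 7.
From dx/dt = 0: 1.01(1 - x*/133) = 0.0096·7, giving x* = 133·(1 - 0.0665) = 124.
From dy/dt = 0: 0.00234·124 - 0.0965 = 0.037z*, so z* = 0.194/0.037 = 5.24.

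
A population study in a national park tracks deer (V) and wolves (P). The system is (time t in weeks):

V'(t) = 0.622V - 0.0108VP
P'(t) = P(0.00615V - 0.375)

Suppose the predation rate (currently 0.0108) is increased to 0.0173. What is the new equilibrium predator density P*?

P* ≈ 36

At the interior fixed point, setting dV/dt = 0 with V > 0 fixes P* = (prey growth rate)/(VP coefficient) — independent of the other coefficients.
With the change, P* = 0.622/0.0173 = 36; it falls from 57.6.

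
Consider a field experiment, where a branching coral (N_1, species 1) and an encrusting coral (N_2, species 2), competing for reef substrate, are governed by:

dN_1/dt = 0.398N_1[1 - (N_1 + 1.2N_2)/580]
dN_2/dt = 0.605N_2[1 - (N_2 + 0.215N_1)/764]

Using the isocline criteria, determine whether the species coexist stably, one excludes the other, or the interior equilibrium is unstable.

Compare the nullcline intercepts: K1/α12 = 580/1.2 = 483 < K2 = 764; K2/α21 = 764/0.215 = 3550 > K1 = 580.
Since the inequalities point opposite ways, species 2 can invade but species 1 cannot.

species 2 excludes species 1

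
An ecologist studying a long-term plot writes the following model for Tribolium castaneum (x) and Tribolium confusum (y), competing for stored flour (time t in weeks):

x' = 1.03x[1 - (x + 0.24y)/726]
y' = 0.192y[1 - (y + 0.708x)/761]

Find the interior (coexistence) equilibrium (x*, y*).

Setting both brackets to zero gives the nullclines x + 0.24y = 726 and 0.708x + y = 761.
Substituting y = 761 - 0.708x into the first: x(1 - 0.24·0.708) = 726 - 0.24·761.
So x* = 543/0.83 = 655, and then y* = 761 - 0.708·655 = 298.

x* ≈ 655, y* ≈ 298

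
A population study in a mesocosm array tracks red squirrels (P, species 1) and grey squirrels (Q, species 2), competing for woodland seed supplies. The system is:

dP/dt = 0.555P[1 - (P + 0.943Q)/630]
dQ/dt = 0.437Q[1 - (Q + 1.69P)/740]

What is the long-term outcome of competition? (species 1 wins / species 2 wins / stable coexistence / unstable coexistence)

unstable coexistence (outcome depends on initial conditions)

Compare the nullcline intercepts: K1/α12 = 630/0.943 = 668 < K2 = 740; K2/α21 = 740/1.69 = 438 < K1 = 630.
Since both are reversed, neither can invade when rare; the interior point is a saddle.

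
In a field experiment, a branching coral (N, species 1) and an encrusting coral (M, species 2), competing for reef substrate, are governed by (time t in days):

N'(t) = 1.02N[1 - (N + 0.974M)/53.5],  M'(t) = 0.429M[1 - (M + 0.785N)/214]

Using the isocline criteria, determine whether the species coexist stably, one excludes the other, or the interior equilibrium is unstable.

Compare the nullcline intercepts: K1/α12 = 53.5/0.974 = 54.9 < K2 = 214; K2/α21 = 214/0.785 = 273 > K1 = 53.5.
Since the inequalities point opposite ways, species 2 can invade but species 1 cannot.

species 2 excludes species 1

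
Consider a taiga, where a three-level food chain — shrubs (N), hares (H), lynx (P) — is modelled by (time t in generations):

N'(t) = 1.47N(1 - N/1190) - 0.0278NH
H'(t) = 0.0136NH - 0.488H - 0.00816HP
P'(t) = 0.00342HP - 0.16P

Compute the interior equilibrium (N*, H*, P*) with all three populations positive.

N* ≈ 137, H* ≈ 46.8, P* ≈ 169

From dP/dt = 0: 0.00342H* = 0.16, so H* = 46.8.
From dN/dt = 0: 1.47(1 - N*/1190) = 0.0278·46.8, giving N* = 1190·(1 - 0.885) = 137.
From dH/dt = 0: 0.0136·137 - 0.488 = 0.00816P*, so P* = 1.38/0.00816 = 169.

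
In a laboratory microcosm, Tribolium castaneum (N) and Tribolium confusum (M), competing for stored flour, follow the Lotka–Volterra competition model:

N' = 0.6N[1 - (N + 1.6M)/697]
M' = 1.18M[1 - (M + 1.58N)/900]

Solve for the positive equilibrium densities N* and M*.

N* ≈ 486, M* ≈ 132

Setting both brackets to zero gives the nullclines N + 1.6M = 697 and 1.58N + M = 900.
Substituting M = 900 - 1.58N into the first: N(1 - 1.6·1.58) = 697 - 1.6·900.
So N* = -743/-1.53 = 486, and then M* = 900 - 1.58·486 = 132.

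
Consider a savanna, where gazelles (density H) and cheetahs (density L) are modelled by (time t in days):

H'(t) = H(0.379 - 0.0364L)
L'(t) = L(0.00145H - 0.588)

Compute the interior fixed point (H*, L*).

Set dL/dt = 0 with L > 0: 0.00145H - 0.588 = 0, so H* = 0.588/0.00145 = 406.
Set dH/dt = 0 with H > 0: 0.379 - 0.0364L = 0, so L* = 0.379/0.0364 = 10.4.

H* ≈ 406, L* ≈ 10.4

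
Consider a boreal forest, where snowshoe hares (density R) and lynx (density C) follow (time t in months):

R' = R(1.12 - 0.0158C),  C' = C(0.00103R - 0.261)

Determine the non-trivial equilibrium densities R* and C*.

Set dC/dt = 0 with C > 0: 0.00103R - 0.261 = 0, so R* = 0.261/0.00103 = 253.
Set dR/dt = 0 with R > 0: 1.12 - 0.0158C = 0, so C* = 1.12/0.0158 = 70.9.

R* ≈ 253, C* ≈ 70.9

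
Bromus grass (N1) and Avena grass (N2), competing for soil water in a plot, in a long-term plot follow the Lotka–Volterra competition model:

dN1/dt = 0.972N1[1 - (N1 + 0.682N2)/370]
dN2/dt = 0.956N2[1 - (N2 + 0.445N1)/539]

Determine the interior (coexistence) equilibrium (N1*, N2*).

Setting both brackets to zero gives the nullclines N1 + 0.682N2 = 370 and 0.445N1 + N2 = 539.
Substituting N2 = 539 - 0.445N1 into the first: N1(1 - 0.682·0.445) = 370 - 0.682·539.
So N1* = 2.4/0.697 = 3.45, and then N2* = 539 - 0.445·3.45 = 537.

N1* ≈ 3.45, N2* ≈ 537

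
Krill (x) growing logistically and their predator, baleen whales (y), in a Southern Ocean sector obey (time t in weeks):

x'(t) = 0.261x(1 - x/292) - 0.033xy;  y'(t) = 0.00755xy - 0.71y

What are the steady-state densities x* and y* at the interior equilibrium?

From dy/dt = 0 with y > 0: 0.00755x* = 0.71, so x* = 94.
Substitute into dx/dt = 0: 0.261(1 - 94/292) = 0.033y*.
The bracket is 0.678, giving y* = 0.177/0.033 = 5.36.

x* ≈ 94, y* ≈ 5.36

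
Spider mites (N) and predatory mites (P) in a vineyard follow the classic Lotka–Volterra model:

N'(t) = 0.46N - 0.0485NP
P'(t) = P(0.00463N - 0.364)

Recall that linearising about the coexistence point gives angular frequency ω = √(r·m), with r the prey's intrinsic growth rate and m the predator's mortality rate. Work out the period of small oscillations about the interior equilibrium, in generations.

Here r = 0.46 and m = 0.364, so r·m = 0.167.
ω = √0.167 = 0.409 per generation, hence T = 2π/ω ≈ 15.4 generations.

T ≈ 15.4 generations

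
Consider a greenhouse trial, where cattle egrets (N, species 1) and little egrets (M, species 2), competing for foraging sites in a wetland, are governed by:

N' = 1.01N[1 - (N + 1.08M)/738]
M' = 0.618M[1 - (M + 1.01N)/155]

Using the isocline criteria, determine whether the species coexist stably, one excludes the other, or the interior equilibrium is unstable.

Compare the nullcline intercepts: K1/α12 = 738/1.08 = 683 > K2 = 155; K2/α21 = 155/1.01 = 153 < K1 = 738.
Since the inequalities point opposite ways, species 1 can invade but species 2 cannot.

species 1 excludes species 2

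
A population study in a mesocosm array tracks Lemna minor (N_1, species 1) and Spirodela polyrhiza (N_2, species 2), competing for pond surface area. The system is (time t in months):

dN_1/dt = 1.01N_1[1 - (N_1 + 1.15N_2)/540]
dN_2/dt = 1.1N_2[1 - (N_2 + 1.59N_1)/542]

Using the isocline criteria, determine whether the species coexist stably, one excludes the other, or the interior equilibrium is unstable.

Compare the nullcline intercepts: K1/α12 = 540/1.15 = 470 < K2 = 542; K2/α21 = 542/1.59 = 341 < K1 = 540.
Since both are reversed, neither can invade when rare; the interior point is a saddle.

unstable coexistence (outcome depends on initial conditions)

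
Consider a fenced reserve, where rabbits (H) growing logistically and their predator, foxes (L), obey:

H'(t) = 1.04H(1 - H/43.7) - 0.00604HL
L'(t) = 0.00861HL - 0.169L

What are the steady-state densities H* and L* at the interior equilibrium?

H* ≈ 19.6, L* ≈ 94.8

From dL/dt = 0 with L > 0: 0.00861H* = 0.169, so H* = 19.6.
Substitute into dH/dt = 0: 1.04(1 - 19.6/43.7) = 0.00604L*.
The bracket is 0.551, giving L* = 0.573/0.00604 = 94.8.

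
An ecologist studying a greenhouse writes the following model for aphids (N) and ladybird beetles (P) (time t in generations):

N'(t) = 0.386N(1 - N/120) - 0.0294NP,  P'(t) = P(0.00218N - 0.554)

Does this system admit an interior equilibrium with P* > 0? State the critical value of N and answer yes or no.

The predator equation gives dP/dt > 0 only when N > 0.554/0.00218 = 254.
Without the predator, N → K = 120. Since 120 < 254, the predator cannot invade.

Threshold N = 254; K < 254, so no, the predator goes extinct.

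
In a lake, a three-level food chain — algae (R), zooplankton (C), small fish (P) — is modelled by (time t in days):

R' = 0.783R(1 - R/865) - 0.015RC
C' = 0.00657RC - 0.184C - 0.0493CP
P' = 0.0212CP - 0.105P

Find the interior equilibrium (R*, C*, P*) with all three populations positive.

From dP/dt = 0: 0.0212C* = 0.105, so C* = 4.95.
From dR/dt = 0: 0.783(1 - R*/865) = 0.015·4.95, giving R* = 865·(1 - 0.0949) = 783.
From dC/dt = 0: 0.00657·783 - 0.184 = 0.0493P*, so P* = 4.96/0.0493 = 101.

R* ≈ 783, C* ≈ 4.95, P* ≈ 101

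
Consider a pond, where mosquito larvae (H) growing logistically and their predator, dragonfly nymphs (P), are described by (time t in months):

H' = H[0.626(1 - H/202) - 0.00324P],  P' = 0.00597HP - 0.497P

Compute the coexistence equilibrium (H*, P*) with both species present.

From dP/dt = 0 with P > 0: 0.00597H* = 0.497, so H* = 83.2.
Substitute into dH/dt = 0: 0.626(1 - 83.2/202) = 0.00324P*.
The bracket is 0.588, giving P* = 0.368/0.00324 = 114.

H* ≈ 83.2, P* ≈ 114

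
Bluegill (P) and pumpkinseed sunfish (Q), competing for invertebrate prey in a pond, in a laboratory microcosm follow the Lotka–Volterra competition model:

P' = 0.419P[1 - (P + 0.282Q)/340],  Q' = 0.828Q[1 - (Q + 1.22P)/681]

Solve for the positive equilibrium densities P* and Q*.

Setting both brackets to zero gives the nullclines P + 0.282Q = 340 and 1.22P + Q = 681.
Substituting Q = 681 - 1.22P into the first: P(1 - 0.282·1.22) = 340 - 0.282·681.
So P* = 148/0.656 = 226, and then Q* = 681 - 1.22·226 = 406.

P* ≈ 226, Q* ≈ 406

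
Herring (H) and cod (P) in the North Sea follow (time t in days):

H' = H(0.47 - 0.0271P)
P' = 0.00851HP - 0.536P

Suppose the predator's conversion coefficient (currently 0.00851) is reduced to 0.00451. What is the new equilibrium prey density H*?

At the interior fixed point, setting dP/dt = 0 with P > 0 fixes H* = (predator death rate)/(HP coefficient) — independent of the other coefficients.
With the change, H* = 0.536/0.00451 = 119; it rises from 63.

H* ≈ 119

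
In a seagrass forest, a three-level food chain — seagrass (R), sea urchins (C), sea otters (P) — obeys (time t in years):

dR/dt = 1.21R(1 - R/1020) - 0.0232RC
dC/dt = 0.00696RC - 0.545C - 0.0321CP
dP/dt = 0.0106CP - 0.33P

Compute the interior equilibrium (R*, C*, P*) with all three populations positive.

From dP/dt = 0: 0.0106C* = 0.33, so C* = 31.1.
From dR/dt = 0: 1.21(1 - R*/1020) = 0.0232·31.1, giving R* = 1020·(1 - 0.597) = 411.
From dC/dt = 0: 0.00696·411 - 0.545 = 0.0321P*, so P* = 2.32/0.0321 = 72.2.

R* ≈ 411, C* ≈ 31.1, P* ≈ 72.2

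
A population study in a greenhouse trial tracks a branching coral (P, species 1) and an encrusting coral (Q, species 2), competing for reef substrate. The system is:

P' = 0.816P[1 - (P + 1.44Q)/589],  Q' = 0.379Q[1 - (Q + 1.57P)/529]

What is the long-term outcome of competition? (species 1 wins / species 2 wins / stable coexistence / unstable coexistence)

Compare the nullcline intercepts: K1/α12 = 589/1.44 = 409 < K2 = 529; K2/α21 = 529/1.57 = 337 < K1 = 589.
Since both are reversed, neither can invade when rare; the interior point is a saddle.

unstable coexistence (outcome depends on initial conditions)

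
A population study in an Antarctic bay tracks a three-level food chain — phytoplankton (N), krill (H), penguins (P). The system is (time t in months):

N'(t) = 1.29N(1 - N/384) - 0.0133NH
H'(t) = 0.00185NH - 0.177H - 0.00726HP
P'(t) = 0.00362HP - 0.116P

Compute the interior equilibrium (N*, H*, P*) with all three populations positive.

N* ≈ 257, H* ≈ 32, P* ≈ 41.1

From dP/dt = 0: 0.00362H* = 0.116, so H* = 32.
From dN/dt = 0: 1.29(1 - N*/384) = 0.0133·32, giving N* = 384·(1 - 0.33) = 257.
From dH/dt = 0: 0.00185·257 - 0.177 = 0.00726P*, so P* = 0.299/0.00726 = 41.1.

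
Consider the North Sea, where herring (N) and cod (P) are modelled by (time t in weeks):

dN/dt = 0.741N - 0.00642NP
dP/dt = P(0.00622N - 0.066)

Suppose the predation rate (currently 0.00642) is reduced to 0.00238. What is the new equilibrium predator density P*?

P* ≈ 311

At the interior fixed point, setting dN/dt = 0 with N > 0 fixes P* = (prey growth rate)/(NP coefficient) — independent of the other coefficients.
With the change, P* = 0.741/0.00238 = 311; it rises from 115.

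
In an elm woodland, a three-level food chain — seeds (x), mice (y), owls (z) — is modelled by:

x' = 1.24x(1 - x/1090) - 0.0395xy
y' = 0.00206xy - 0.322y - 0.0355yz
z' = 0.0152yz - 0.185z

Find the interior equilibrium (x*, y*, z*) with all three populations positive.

From dz/dt = 0: 0.0152y* = 0.185, so y* = 12.2.
From dx/dt = 0: 1.24(1 - x*/1090) = 0.0395·12.2, giving x* = 1090·(1 - 0.388) = 667.
From dy/dt = 0: 0.00206·667 - 0.322 = 0.0355z*, so z* = 1.05/0.0355 = 29.7.

x* ≈ 667, y* ≈ 12.2, z* ≈ 29.7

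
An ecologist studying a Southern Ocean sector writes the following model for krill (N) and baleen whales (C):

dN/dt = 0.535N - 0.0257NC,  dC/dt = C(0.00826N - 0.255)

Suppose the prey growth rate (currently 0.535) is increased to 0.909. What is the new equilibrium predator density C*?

At the interior fixed point, setting dN/dt = 0 with N > 0 fixes C* = (prey growth rate)/(NC coefficient) — independent of the other coefficients.
With the change, C* = 0.909/0.0257 = 35.4; it rises from 20.8.

C* ≈ 35.4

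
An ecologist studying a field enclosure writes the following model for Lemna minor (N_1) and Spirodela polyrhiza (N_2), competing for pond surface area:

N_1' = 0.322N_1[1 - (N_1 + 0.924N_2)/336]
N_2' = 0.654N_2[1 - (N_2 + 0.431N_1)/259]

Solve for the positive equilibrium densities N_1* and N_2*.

N_1* ≈ 161, N_2* ≈ 190

Setting both brackets to zero gives the nullclines N_1 + 0.924N_2 = 336 and 0.431N_1 + N_2 = 259.
Substituting N_2 = 259 - 0.431N_1 into the first: N_1(1 - 0.924·0.431) = 336 - 0.924·259.
So N_1* = 96.7/0.602 = 161, and then N_2* = 259 - 0.431·161 = 190.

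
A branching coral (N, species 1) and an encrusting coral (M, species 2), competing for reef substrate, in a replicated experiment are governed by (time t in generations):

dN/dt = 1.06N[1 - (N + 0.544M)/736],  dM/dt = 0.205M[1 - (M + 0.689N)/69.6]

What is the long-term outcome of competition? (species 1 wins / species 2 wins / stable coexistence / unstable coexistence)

species 1 excludes species 2

Compare the nullcline intercepts: K1/α12 = 736/0.544 = 1350 > K2 = 69.6; K2/α21 = 69.6/0.689 = 101 < K1 = 736.
Since the inequalities point opposite ways, species 1 can invade but species 2 cannot.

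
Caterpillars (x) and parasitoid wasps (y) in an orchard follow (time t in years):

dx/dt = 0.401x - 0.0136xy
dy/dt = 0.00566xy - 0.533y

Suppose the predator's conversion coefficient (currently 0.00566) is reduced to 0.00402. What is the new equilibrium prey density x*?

x* ≈ 133

At the interior fixed point, setting dy/dt = 0 with y > 0 fixes x* = (predator death rate)/(xy coefficient) — independent of the other coefficients.
With the change, x* = 0.533/0.00402 = 133; it rises from 94.2.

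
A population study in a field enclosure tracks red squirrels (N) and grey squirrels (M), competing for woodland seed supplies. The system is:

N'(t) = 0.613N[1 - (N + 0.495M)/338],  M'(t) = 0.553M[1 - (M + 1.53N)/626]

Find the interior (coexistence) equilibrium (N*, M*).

N* ≈ 116, M* ≈ 449

Setting both brackets to zero gives the nullclines N + 0.495M = 338 and 1.53N + M = 626.
Substituting M = 626 - 1.53N into the first: N(1 - 0.495·1.53) = 338 - 0.495·626.
So N* = 28.1/0.243 = 116, and then M* = 626 - 1.53·116 = 449.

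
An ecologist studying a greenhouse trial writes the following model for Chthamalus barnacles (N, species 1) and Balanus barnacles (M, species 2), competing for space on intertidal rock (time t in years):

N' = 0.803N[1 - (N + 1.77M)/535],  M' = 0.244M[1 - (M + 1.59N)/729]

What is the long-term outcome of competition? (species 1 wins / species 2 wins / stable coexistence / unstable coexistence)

Compare the nullcline intercepts: K1/α12 = 535/1.77 = 302 < K2 = 729; K2/α21 = 729/1.59 = 458 < K1 = 535.
Since both are reversed, neither can invade when rare; the interior point is a saddle.

unstable coexistence (outcome depends on initial conditions)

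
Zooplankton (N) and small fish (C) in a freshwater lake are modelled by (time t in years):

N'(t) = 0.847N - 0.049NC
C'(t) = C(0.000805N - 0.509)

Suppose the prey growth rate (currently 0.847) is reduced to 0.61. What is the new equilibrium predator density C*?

At the interior fixed point, setting dN/dt = 0 with N > 0 fixes C* = (prey growth rate)/(NC coefficient) — independent of the other coefficients.
With the change, C* = 0.61/0.049 = 12.4; it falls from 17.3.

C* ≈ 12.4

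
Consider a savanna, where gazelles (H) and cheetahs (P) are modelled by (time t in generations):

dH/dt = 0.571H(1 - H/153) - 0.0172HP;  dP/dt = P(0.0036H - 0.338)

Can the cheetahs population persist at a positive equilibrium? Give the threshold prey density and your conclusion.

Threshold H = 93.9; K > 93.9, so yes, the predator persists.

The predator equation gives dP/dt > 0 only when H > 0.338/0.0036 = 93.9.
Without the predator, H → K = 153. Since 153 > 93.9, the predator can invade and persist.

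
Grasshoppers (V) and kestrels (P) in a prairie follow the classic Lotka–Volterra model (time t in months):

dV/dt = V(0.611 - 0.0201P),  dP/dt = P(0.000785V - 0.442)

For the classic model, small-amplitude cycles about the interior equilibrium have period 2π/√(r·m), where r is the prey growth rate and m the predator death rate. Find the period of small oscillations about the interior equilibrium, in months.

Here r = 0.611 and m = 0.442, so r·m = 0.27.
ω = √0.27 = 0.52 per month, hence T = 2π/ω ≈ 12.1 months.

T ≈ 12.1 months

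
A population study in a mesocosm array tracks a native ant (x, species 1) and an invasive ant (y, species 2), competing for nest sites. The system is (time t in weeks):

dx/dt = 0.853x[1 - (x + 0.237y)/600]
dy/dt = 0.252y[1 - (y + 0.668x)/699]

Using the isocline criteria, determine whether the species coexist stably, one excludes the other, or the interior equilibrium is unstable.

Compare the nullcline intercepts: K1/α12 = 600/0.237 = 2530 > K2 = 699; K2/α21 = 699/0.668 = 1050 > K1 = 600.
Since both inequalities hold, each species can invade when rare, so the interior equilibrium is stable.

stable coexistence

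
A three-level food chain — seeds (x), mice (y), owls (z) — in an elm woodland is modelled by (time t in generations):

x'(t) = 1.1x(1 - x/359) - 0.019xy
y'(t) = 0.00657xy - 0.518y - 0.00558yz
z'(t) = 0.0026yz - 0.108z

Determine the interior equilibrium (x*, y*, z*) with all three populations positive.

x* ≈ 101, y* ≈ 41.5, z* ≈ 26.6

From dz/dt = 0: 0.0026y* = 0.108, so y* = 41.5.
From dx/dt = 0: 1.1(1 - x*/359) = 0.019·41.5, giving x* = 359·(1 - 0.717) = 101.
From dy/dt = 0: 0.00657·101 - 0.518 = 0.00558z*, so z* = 0.148/0.00558 = 26.6.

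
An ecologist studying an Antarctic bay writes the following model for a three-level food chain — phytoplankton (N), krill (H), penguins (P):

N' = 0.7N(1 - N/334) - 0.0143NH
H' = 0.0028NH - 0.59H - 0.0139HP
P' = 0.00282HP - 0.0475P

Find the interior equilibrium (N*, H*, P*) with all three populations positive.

N* ≈ 219, H* ≈ 16.8, P* ≈ 1.68

From dP/dt = 0: 0.00282H* = 0.0475, so H* = 16.8.
From dN/dt = 0: 0.7(1 - N*/334) = 0.0143·16.8, giving N* = 334·(1 - 0.344) = 219.
From dH/dt = 0: 0.0028·219 - 0.59 = 0.0139P*, so P* = 0.0234/0.0139 = 1.68.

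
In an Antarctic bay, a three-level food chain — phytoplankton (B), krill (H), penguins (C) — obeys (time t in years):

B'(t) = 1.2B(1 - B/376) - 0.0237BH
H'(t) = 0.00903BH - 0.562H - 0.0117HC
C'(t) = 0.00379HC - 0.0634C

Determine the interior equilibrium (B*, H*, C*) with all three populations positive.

From dC/dt = 0: 0.00379H* = 0.0634, so H* = 16.7.
From dB/dt = 0: 1.2(1 - B*/376) = 0.0237·16.7, giving B* = 376·(1 - 0.33) = 252.
From dH/dt = 0: 0.00903·252 - 0.562 = 0.0117C*, so C* = 1.71/0.0117 = 146.

B* ≈ 252, H* ≈ 16.7, C* ≈ 146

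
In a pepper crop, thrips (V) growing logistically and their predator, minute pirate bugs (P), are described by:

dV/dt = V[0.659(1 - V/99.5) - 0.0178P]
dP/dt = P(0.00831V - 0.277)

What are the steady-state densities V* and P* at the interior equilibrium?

From dP/dt = 0 with P > 0: 0.00831V* = 0.277, so V* = 33.3.
Substitute into dV/dt = 0: 0.659(1 - 33.3/99.5) = 0.0178P*.
The bracket is 0.665, giving P* = 0.438/0.0178 = 24.6.

V* ≈ 33.3, P* ≈ 24.6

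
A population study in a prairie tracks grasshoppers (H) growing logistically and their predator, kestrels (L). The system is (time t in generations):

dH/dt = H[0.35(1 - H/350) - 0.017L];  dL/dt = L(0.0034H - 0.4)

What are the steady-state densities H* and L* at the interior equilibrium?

From dL/dt = 0 with L > 0: 0.0034H* = 0.4, so H* = 118.
Substitute into dH/dt = 0: 0.35(1 - 118/350) = 0.017L*.
The bracket is 0.664, giving L* = 0.232/0.017 = 13.7.

H* ≈ 118, L* ≈ 13.7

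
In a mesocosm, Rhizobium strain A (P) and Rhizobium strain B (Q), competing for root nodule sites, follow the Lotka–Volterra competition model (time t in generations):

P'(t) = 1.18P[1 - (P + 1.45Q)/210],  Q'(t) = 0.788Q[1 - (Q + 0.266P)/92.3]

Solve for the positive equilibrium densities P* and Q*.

Setting both brackets to zero gives the nullclines P + 1.45Q = 210 and 0.266P + Q = 92.3.
Substituting Q = 92.3 - 0.266P into the first: P(1 - 1.45·0.266) = 210 - 1.45·92.3.
So P* = 76.2/0.614 = 124, and then Q* = 92.3 - 0.266·124 = 59.3.

P* ≈ 124, Q* ≈ 59.3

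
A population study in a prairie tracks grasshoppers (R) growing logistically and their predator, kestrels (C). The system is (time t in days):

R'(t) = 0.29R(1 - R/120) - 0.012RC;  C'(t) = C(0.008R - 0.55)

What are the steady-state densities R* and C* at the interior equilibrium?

R* ≈ 68.8, C* ≈ 10.3

From dC/dt = 0 with C > 0: 0.008R* = 0.55, so R* = 68.8.
Substitute into dR/dt = 0: 0.29(1 - 68.8/120) = 0.012C*.
The bracket is 0.427, giving C* = 0.124/0.012 = 10.3.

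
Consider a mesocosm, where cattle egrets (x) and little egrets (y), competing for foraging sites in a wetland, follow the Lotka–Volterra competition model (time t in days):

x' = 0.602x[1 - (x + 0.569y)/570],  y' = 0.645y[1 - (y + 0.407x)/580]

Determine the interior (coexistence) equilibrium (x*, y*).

Setting both brackets to zero gives the nullclines x + 0.569y = 570 and 0.407x + y = 580.
Substituting y = 580 - 0.407x into the first: x(1 - 0.569·0.407) = 570 - 0.569·580.
So x* = 240/0.768 = 312, and then y* = 580 - 0.407·312 = 453.

x* ≈ 312, y* ≈ 453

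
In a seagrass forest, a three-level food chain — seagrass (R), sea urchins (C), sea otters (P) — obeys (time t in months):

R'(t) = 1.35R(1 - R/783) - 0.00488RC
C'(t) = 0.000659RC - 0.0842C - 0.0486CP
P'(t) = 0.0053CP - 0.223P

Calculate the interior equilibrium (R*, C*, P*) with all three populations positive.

From dP/dt = 0: 0.0053C* = 0.223, so C* = 42.1.
From dR/dt = 0: 1.35(1 - R*/783) = 0.00488·42.1, giving R* = 783·(1 - 0.152) = 664.
From dC/dt = 0: 0.000659·664 - 0.0842 = 0.0486P*, so P* = 0.353/0.0486 = 7.27.

R* ≈ 664, C* ≈ 42.1, P* ≈ 7.27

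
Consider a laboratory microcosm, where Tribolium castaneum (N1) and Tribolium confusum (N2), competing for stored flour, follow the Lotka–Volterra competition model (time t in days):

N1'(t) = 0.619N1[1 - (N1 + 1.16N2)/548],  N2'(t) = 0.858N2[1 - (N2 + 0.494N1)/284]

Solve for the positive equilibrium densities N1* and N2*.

N1* ≈ 512, N2* ≈ 31.1

Setting both brackets to zero gives the nullclines N1 + 1.16N2 = 548 and 0.494N1 + N2 = 284.
Substituting N2 = 284 - 0.494N1 into the first: N1(1 - 1.16·0.494) = 548 - 1.16·284.
So N1* = 219/0.427 = 512, and then N2* = 284 - 0.494·512 = 31.1.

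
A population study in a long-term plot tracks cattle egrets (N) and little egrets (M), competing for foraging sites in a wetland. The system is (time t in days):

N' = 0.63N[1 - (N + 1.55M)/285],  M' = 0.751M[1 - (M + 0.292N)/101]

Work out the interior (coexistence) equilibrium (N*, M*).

Setting both brackets to zero gives the nullclines N + 1.55M = 285 and 0.292N + M = 101.
Substituting M = 101 - 0.292N into the first: N(1 - 1.55·0.292) = 285 - 1.55·101.
So N* = 128/0.547 = 235, and then M* = 101 - 0.292·235 = 32.5.

N* ≈ 235, M* ≈ 32.5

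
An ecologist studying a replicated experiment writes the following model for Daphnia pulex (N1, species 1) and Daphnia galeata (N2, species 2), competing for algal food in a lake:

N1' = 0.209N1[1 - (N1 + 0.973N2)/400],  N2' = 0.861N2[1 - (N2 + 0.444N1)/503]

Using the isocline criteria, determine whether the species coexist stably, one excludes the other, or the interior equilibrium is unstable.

Compare the nullcline intercepts: K1/α12 = 400/0.973 = 411 < K2 = 503; K2/α21 = 503/0.444 = 1130 > K1 = 400.
Since the inequalities point opposite ways, species 2 can invade but species 1 cannot.

species 2 excludes species 1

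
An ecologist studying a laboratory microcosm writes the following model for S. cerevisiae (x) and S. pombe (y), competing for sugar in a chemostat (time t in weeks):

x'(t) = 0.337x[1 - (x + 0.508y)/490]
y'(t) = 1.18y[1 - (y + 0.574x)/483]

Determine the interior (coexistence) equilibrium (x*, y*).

Setting both brackets to zero gives the nullclines x + 0.508y = 490 and 0.574x + y = 483.
Substituting y = 483 - 0.574x into the first: x(1 - 0.508·0.574) = 490 - 0.508·483.
So x* = 245/0.708 = 345, and then y* = 483 - 0.574·345 = 285.

x* ≈ 345, y* ≈ 285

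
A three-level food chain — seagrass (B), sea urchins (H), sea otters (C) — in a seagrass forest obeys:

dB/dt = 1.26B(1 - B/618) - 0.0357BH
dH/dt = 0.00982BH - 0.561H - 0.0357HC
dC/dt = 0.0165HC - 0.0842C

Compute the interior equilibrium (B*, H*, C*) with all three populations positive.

B* ≈ 529, H* ≈ 5.1, C* ≈ 130

From dC/dt = 0: 0.0165H* = 0.0842, so H* = 5.1.
From dB/dt = 0: 1.26(1 - B*/618) = 0.0357·5.1, giving B* = 618·(1 - 0.145) = 529.
From dH/dt = 0: 0.00982·529 - 0.561 = 0.0357C*, so C* = 4.63/0.0357 = 130.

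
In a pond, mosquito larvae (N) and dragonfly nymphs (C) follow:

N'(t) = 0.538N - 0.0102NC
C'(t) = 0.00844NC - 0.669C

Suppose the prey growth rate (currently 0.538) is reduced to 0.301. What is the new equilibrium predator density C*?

C* ≈ 29.5

At the interior fixed point, setting dN/dt = 0 with N > 0 fixes C* = (prey growth rate)/(NC coefficient) — independent of the other coefficients.
With the change, C* = 0.301/0.0102 = 29.5; it falls from 52.7.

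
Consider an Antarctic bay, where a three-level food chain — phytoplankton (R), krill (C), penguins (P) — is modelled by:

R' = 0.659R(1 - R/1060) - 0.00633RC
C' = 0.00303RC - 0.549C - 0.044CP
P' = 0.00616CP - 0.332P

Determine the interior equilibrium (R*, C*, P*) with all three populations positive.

R* ≈ 511, C* ≈ 53.9, P* ≈ 22.7

From dP/dt = 0: 0.00616C* = 0.332, so C* = 53.9.
From dR/dt = 0: 0.659(1 - R*/1060) = 0.00633·53.9, giving R* = 1060·(1 - 0.518) = 511.
From dC/dt = 0: 0.00303·511 - 0.549 = 0.044P*, so P* = 1/0.044 = 22.7.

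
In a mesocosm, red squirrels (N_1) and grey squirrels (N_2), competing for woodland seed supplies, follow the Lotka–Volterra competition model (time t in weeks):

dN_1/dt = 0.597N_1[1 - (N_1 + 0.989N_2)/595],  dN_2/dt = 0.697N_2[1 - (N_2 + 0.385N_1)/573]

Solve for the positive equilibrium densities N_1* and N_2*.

N_1* ≈ 45.7, N_2* ≈ 555

Setting both brackets to zero gives the nullclines N_1 + 0.989N_2 = 595 and 0.385N_1 + N_2 = 573.
Substituting N_2 = 573 - 0.385N_1 into the first: N_1(1 - 0.989·0.385) = 595 - 0.989·573.
So N_1* = 28.3/0.619 = 45.7, and then N_2* = 573 - 0.385·45.7 = 555.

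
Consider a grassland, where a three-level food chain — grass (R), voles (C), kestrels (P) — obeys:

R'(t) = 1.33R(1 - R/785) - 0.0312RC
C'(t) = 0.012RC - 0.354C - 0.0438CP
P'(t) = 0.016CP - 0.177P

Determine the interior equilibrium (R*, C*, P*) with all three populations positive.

R* ≈ 581, C* ≈ 11.1, P* ≈ 151

From dP/dt = 0: 0.016C* = 0.177, so C* = 11.1.
From dR/dt = 0: 1.33(1 - R*/785) = 0.0312·11.1, giving R* = 785·(1 - 0.26) = 581.
From dC/dt = 0: 0.012·581 - 0.354 = 0.0438P*, so P* = 6.62/0.0438 = 151.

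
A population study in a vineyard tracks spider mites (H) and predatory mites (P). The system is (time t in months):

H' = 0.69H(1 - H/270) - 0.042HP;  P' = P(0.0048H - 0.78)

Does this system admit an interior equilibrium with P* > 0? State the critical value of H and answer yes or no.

The predator equation gives dP/dt > 0 only when H > 0.78/0.0048 = 163.
Without the predator, H → K = 270. Since 270 > 163, the predator can invade and persist.

Threshold H = 163; K > 163, so yes, the predator persists.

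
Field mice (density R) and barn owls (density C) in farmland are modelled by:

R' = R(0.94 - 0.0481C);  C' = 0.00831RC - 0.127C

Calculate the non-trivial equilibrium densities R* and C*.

R* ≈ 15.3, C* ≈ 19.5

Set dC/dt = 0 with C > 0: 0.00831R - 0.127 = 0, so R* = 0.127/0.00831 = 15.3.
Set dR/dt = 0 with R > 0: 0.94 - 0.0481C = 0, so C* = 0.94/0.0481 = 19.5.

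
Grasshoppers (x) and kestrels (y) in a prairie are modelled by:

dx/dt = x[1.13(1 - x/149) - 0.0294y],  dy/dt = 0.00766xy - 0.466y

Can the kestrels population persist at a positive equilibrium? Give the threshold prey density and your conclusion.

The predator equation gives dy/dt > 0 only when x > 0.466/0.00766 = 60.8.
Without the predator, x → K = 149. Since 149 > 60.8, the predator can invade and persist.

Threshold x = 60.8; K > 60.8, so yes, the predator persists.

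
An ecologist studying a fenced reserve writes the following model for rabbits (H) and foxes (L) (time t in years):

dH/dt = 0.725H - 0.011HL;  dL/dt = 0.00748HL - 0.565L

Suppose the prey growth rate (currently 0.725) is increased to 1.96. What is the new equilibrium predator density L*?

At the interior fixed point, setting dH/dt = 0 with H > 0 fixes L* = (prey growth rate)/(HL coefficient) — independent of the other coefficients.
With the change, L* = 1.96/0.011 = 178; it rises from 65.9.

L* ≈ 178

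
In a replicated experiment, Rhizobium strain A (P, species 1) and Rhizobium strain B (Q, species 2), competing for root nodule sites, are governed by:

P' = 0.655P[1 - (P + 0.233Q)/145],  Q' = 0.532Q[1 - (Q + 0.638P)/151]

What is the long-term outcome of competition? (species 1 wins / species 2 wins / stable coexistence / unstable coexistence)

Compare the nullcline intercepts: K1/α12 = 145/0.233 = 622 > K2 = 151; K2/α21 = 151/0.638 = 237 > K1 = 145.
Since both inequalities hold, each species can invade when rare, so the interior equilibrium is stable.

stable coexistence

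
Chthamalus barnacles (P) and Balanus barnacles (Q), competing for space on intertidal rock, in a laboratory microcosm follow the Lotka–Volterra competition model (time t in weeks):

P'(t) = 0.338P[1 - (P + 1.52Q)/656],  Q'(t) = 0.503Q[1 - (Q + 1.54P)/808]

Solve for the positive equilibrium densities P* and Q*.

Setting both brackets to zero gives the nullclines P + 1.52Q = 656 and 1.54P + Q = 808.
Substituting Q = 808 - 1.54P into the first: P(1 - 1.52·1.54) = 656 - 1.52·808.
So P* = -572/-1.34 = 427, and then Q* = 808 - 1.54·427 = 151.

P* ≈ 427, Q* ≈ 151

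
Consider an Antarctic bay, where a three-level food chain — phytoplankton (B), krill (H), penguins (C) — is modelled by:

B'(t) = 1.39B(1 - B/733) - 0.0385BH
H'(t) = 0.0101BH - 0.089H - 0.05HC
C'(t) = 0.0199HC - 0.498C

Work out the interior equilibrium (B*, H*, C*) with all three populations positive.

B* ≈ 225, H* ≈ 25, C* ≈ 43.7

From dC/dt = 0: 0.0199H* = 0.498, so H* = 25.
From dB/dt = 0: 1.39(1 - B*/733) = 0.0385·25, giving B* = 733·(1 - 0.693) = 225.
From dH/dt = 0: 0.0101·225 - 0.089 = 0.05C*, so C* = 2.18/0.05 = 43.7.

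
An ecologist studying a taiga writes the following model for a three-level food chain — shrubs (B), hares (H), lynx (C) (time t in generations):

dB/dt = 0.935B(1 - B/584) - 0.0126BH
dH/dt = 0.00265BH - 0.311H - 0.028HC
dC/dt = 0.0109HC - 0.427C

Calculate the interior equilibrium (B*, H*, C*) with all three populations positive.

B* ≈ 276, H* ≈ 39.2, C* ≈ 15

From dC/dt = 0: 0.0109H* = 0.427, so H* = 39.2.
From dB/dt = 0: 0.935(1 - B*/584) = 0.0126·39.2, giving B* = 584·(1 - 0.528) = 276.
From dH/dt = 0: 0.00265·276 - 0.311 = 0.028C*, so C* = 0.42/0.028 = 15.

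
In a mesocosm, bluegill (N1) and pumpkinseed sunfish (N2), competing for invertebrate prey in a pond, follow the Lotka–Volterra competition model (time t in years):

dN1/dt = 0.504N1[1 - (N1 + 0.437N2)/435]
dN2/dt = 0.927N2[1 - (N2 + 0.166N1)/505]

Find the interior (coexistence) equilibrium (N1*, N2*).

N1* ≈ 231, N2* ≈ 467

Setting both brackets to zero gives the nullclines N1 + 0.437N2 = 435 and 0.166N1 + N2 = 505.
Substituting N2 = 505 - 0.166N1 into the first: N1(1 - 0.437·0.166) = 435 - 0.437·505.
So N1* = 214/0.927 = 231, and then N2* = 505 - 0.166·231 = 467.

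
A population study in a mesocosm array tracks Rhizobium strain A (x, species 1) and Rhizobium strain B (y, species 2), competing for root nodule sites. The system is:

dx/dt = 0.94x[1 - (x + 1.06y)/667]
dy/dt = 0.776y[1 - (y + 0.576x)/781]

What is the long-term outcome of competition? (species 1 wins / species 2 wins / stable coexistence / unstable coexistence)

species 2 excludes species 1

Compare the nullcline intercepts: K1/α12 = 667/1.06 = 629 < K2 = 781; K2/α21 = 781/0.576 = 1360 > K1 = 667.
Since the inequalities point opposite ways, species 2 can invade but species 1 cannot.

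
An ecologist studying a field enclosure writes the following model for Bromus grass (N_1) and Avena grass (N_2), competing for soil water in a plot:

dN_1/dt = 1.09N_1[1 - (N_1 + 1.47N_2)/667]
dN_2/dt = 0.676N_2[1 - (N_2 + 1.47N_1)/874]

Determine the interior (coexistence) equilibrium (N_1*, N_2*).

N_1* ≈ 532, N_2* ≈ 91.7

Setting both brackets to zero gives the nullclines N_1 + 1.47N_2 = 667 and 1.47N_1 + N_2 = 874.
Substituting N_2 = 874 - 1.47N_1 into the first: N_1(1 - 1.47·1.47) = 667 - 1.47·874.
So N_1* = -618/-1.16 = 532, and then N_2* = 874 - 1.47·532 = 91.7.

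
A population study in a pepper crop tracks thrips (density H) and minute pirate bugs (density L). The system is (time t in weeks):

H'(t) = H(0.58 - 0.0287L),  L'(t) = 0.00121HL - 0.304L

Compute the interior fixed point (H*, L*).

Set dL/dt = 0 with L > 0: 0.00121H - 0.304 = 0, so H* = 0.304/0.00121 = 251.
Set dH/dt = 0 with H > 0: 0.58 - 0.0287L = 0, so L* = 0.58/0.0287 = 20.2.

H* ≈ 251, L* ≈ 20.2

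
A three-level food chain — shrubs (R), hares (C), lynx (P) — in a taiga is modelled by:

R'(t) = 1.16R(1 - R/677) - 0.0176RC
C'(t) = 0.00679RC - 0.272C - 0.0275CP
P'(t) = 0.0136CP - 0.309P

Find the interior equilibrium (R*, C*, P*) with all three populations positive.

From dP/dt = 0: 0.0136C* = 0.309, so C* = 22.7.
From dR/dt = 0: 1.16(1 - R*/677) = 0.0176·22.7, giving R* = 677·(1 - 0.345) = 444.
From dC/dt = 0: 0.00679·444 - 0.272 = 0.0275P*, so P* = 2.74/0.0275 = 99.6.

R* ≈ 444, C* ≈ 22.7, P* ≈ 99.6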